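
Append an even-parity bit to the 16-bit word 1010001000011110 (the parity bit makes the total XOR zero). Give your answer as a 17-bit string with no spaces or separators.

10100010000111101

XOR of the 16 data bits: 1⊕0⊕1⊕0⊕0⊕0⊕1⊕0⊕0⊕0⊕0⊕1⊕1⊕1⊕1⊕0 = 1
Parity bit = 1 (so all 17 bits XOR to 0).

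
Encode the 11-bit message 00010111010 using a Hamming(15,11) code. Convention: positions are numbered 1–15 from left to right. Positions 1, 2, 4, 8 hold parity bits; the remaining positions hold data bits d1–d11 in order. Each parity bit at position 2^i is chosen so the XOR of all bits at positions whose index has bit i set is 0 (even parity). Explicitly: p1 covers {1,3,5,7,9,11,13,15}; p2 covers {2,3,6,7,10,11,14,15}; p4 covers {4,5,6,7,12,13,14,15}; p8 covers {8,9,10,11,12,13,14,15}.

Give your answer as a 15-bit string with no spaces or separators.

Place data at non-parity positions: p1 p2 0 p4 0 0 1 p8 0 1 1 1 0 1 0
p1 (pos 1,3,5,7,9,11,13,15): XOR of data positions = 0⊕0⊕1⊕0⊕1⊕0⊕0 = 0
p2 (pos 2,3,6,7,10,11,14,15): XOR of data positions = 0⊕0⊕1⊕1⊕1⊕1⊕0 = 0
p4 (pos 4,5,6,7,12,13,14,15): XOR of data positions = 0⊕0⊕1⊕1⊕0⊕1⊕0 = 1
p8 (pos 8,9,10,11,12,13,14,15): XOR of data positions = 0⊕1⊕1⊕1⊕0⊕1⊕0 = 0
Codeword: 000100100111010

000100100111010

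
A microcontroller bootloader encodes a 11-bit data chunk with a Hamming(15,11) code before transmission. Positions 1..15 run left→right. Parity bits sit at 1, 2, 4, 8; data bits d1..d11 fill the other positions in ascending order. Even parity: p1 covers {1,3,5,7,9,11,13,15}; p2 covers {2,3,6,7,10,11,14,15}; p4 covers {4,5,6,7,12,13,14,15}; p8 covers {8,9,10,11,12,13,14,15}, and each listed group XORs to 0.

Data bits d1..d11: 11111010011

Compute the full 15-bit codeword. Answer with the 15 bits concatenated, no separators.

001111101010011

Place data at non-parity positions: p1 p2 1 p4 1 1 1 p8 1 0 1 0 0 1 1
p1 (pos 1,3,5,7,9,11,13,15): XOR of data positions = 1⊕1⊕1⊕1⊕1⊕0⊕1 = 0
p2 (pos 2,3,6,7,10,11,14,15): XOR of data positions = 1⊕1⊕1⊕0⊕1⊕1⊕1 = 0
p4 (pos 4,5,6,7,12,13,14,15): XOR of data positions = 1⊕1⊕1⊕0⊕0⊕1⊕1 = 1
p8 (pos 8,9,10,11,12,13,14,15): XOR of data positions = 1⊕0⊕1⊕0⊕0⊕1⊕1 = 0
Codeword: 001111101010011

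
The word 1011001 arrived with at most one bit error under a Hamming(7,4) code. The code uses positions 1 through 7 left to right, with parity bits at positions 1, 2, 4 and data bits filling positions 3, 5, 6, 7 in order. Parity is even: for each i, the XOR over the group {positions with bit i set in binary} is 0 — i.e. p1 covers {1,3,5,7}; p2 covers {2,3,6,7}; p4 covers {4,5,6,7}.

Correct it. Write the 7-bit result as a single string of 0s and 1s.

s1 (pos 1,3,5,7): 1⊕1⊕0⊕1 = 1
s2 (pos 2,3,6,7): 0⊕1⊕0⊕1 = 0
s4 (pos 4,5,6,7): 1⊕0⊕0⊕1 = 0
Syndrome s4…s1 = 001 → error at position 1.
Flip position 1: 1011001 → 0011001

0011001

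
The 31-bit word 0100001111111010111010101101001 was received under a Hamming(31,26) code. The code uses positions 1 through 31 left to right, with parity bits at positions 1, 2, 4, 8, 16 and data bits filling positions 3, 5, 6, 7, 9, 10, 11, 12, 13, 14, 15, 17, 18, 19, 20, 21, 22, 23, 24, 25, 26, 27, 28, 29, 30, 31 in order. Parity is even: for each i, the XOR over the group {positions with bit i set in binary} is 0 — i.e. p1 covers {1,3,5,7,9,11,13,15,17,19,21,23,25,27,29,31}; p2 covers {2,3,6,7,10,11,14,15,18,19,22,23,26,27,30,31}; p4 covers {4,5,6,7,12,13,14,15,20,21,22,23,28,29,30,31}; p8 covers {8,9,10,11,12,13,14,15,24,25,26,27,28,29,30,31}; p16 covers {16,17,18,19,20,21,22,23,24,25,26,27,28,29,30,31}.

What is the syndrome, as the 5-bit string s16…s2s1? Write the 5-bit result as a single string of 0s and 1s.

s1 (pos 1,3,5,7,9,11,13,15,17,19,21,23,25,27,29,31): 0⊕0⊕0⊕1⊕1⊕1⊕1⊕1⊕1⊕1⊕1⊕1⊕1⊕0⊕0⊕1 = 1
s2 (pos 2,3,6,7,10,11,14,15,18,19,22,23,26,27,30,31): 1⊕0⊕0⊕1⊕1⊕1⊕0⊕1⊕1⊕1⊕0⊕1⊕1⊕0⊕0⊕1 = 0
s4 (pos 4,5,6,7,12,13,14,15,20,21,22,23,28,29,30,31): 0⊕0⊕0⊕1⊕1⊕1⊕0⊕1⊕0⊕1⊕0⊕1⊕1⊕0⊕0⊕1 = 0
s8 (pos 8,9,10,11,12,13,14,15,24,25,26,27,28,29,30,31): 1⊕1⊕1⊕1⊕1⊕1⊕0⊕1⊕0⊕1⊕1⊕0⊕1⊕0⊕0⊕1 = 1
s16 (pos 16,17,18,19,20,21,22,23,24,25,26,27,28,29,30,31): 0⊕1⊕1⊕1⊕0⊕1⊕0⊕1⊕0⊕1⊕1⊕0⊕1⊕0⊕0⊕1 = 1
Syndrome s16…s1 = 11001 → error at position 25.

11001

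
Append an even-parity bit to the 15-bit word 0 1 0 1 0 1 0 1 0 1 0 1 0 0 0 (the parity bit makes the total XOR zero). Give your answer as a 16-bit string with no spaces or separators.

0101010101010000

XOR of the 15 data bits: 0⊕1⊕0⊕1⊕0⊕1⊕0⊕1⊕0⊕1⊕0⊕1⊕0⊕0⊕0 = 0
Parity bit = 0 (so all 16 bits XOR to 0).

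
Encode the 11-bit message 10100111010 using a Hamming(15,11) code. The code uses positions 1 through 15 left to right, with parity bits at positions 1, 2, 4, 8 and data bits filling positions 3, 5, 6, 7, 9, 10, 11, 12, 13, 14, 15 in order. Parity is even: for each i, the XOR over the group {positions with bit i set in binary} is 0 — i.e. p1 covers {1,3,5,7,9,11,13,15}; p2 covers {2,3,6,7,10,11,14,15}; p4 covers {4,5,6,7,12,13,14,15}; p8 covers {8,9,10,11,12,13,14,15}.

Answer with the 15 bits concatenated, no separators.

Place data at non-parity positions: p1 p2 1 p4 0 1 0 p8 0 1 1 1 0 1 0
p1 (pos 1,3,5,7,9,11,13,15): XOR of data positions = 1⊕0⊕0⊕0⊕1⊕0⊕0 = 0
p2 (pos 2,3,6,7,10,11,14,15): XOR of data positions = 1⊕1⊕0⊕1⊕1⊕1⊕0 = 1
p4 (pos 4,5,6,7,12,13,14,15): XOR of data positions = 0⊕1⊕0⊕1⊕0⊕1⊕0 = 1
p8 (pos 8,9,10,11,12,13,14,15): XOR of data positions = 0⊕1⊕1⊕1⊕0⊕1⊕0 = 0
Codeword: 011101000111010

011101000111010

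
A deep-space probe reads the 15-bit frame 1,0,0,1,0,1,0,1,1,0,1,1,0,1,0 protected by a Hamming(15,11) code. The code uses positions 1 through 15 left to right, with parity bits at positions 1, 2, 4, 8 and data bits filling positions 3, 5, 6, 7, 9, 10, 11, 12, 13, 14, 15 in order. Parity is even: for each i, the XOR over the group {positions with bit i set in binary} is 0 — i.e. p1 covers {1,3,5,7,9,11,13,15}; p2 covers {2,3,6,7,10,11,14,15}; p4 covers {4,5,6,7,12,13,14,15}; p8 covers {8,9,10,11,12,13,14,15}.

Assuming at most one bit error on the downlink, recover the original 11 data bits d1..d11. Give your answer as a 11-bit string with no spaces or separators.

s1 (pos 1,3,5,7,9,11,13,15): 1⊕0⊕0⊕0⊕1⊕1⊕0⊕0 = 1
s2 (pos 2,3,6,7,10,11,14,15): 0⊕0⊕1⊕0⊕0⊕1⊕1⊕0 = 1
s4 (pos 4,5,6,7,12,13,14,15): 1⊕0⊕1⊕0⊕1⊕0⊕1⊕0 = 0
s8 (pos 8,9,10,11,12,13,14,15): 1⊕1⊕0⊕1⊕1⊕0⊕1⊕0 = 1
Syndrome s8…s1 = 1011 → error at position 11.
Flip position 11: 100101011011010 → 100101011001010
Read data bits from positions 3,5,6,7,9,10,11,12,13,14,15: 00101001010

00101001010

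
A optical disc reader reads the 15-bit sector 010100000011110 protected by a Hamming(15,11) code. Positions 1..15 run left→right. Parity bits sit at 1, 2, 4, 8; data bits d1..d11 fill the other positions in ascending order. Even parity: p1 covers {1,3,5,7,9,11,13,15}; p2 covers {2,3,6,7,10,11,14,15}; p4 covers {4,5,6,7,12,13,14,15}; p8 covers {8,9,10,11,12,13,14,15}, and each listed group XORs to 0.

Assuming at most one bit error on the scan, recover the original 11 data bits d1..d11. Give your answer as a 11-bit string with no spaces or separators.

00000011110

s1 (pos 1,3,5,7,9,11,13,15): 0⊕0⊕0⊕0⊕0⊕1⊕1⊕0 = 0
s2 (pos 2,3,6,7,10,11,14,15): 1⊕0⊕0⊕0⊕0⊕1⊕1⊕0 = 1
s4 (pos 4,5,6,7,12,13,14,15): 1⊕0⊕0⊕0⊕1⊕1⊕1⊕0 = 0
s8 (pos 8,9,10,11,12,13,14,15): 0⊕0⊕0⊕1⊕1⊕1⊕1⊕0 = 0
Syndrome s8…s1 = 0010 → error at position 2.
Flip position 2: 010100000011110 → 000100000011110
Read data bits from positions 3,5,6,7,9,10,11,12,13,14,15: 00000011110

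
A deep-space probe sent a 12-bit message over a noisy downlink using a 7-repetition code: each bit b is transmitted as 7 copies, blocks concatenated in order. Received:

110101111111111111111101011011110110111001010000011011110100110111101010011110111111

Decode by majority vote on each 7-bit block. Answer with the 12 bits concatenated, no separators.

111111010111

Block 1 (1101011): 5 ones → 1
Block 2 (1111111): 7 ones → 1
Block 3 (1111111): 7 ones → 1
Block 4 (1010110): 4 ones → 1
Block 5 (1111011): 6 ones → 1
Block 6 (0111001): 4 ones → 1
Block 7 (0100000): 1 one → 0
Block 8 (1101111): 6 ones → 1
Block 9 (0100110): 3 ones → 0
Block 10 (1111010): 5 ones → 1
Block 11 (1001111): 5 ones → 1
Block 12 (0111111): 6 ones → 1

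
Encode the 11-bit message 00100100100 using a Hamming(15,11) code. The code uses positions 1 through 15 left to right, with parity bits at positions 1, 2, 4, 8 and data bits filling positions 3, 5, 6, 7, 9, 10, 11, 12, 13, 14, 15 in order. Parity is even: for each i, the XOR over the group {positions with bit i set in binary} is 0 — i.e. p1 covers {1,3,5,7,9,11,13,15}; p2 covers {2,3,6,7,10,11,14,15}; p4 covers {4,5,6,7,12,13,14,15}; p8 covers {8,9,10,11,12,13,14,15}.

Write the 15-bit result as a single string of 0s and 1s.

Place data at non-parity positions: p1 p2 0 p4 0 1 0 p8 0 1 0 0 1 0 0
p1 (pos 1,3,5,7,9,11,13,15): XOR of data positions = 0⊕0⊕0⊕0⊕0⊕1⊕0 = 1
p2 (pos 2,3,6,7,10,11,14,15): XOR of data positions = 0⊕1⊕0⊕1⊕0⊕0⊕0 = 0
p4 (pos 4,5,6,7,12,13,14,15): XOR of data positions = 0⊕1⊕0⊕0⊕1⊕0⊕0 = 0
p8 (pos 8,9,10,11,12,13,14,15): XOR of data positions = 0⊕1⊕0⊕0⊕1⊕0⊕0 = 0
Codeword: 100001000100100

100001000100100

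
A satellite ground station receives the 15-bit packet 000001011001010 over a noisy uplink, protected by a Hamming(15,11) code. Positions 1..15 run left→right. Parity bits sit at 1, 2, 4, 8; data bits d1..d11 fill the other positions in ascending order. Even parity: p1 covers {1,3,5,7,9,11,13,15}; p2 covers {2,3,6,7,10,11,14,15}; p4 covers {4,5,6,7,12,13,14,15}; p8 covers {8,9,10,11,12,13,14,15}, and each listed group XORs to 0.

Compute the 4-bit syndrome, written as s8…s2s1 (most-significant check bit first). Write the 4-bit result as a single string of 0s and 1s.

0101

s1 (pos 1,3,5,7,9,11,13,15): 0⊕0⊕0⊕0⊕1⊕0⊕0⊕0 = 1
s2 (pos 2,3,6,7,10,11,14,15): 0⊕0⊕1⊕0⊕0⊕0⊕1⊕0 = 0
s4 (pos 4,5,6,7,12,13,14,15): 0⊕0⊕1⊕0⊕1⊕0⊕1⊕0 = 1
s8 (pos 8,9,10,11,12,13,14,15): 1⊕1⊕0⊕0⊕1⊕0⊕1⊕0 = 0
Syndrome s8…s1 = 0101 → error at position 5.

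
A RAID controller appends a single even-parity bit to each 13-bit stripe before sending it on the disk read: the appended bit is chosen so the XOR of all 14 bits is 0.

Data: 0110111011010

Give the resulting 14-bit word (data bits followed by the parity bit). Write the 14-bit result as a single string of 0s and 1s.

XOR of the 13 data bits: 0⊕1⊕1⊕0⊕1⊕1⊕1⊕0⊕1⊕1⊕0⊕1⊕0 = 0
Parity bit = 0 (so all 14 bits XOR to 0).

01101110110100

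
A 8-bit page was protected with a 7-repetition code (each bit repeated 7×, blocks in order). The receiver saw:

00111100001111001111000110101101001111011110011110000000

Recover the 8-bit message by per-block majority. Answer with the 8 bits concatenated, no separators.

Block 1 (0011110): 4 ones → 1
Block 2 (0001111): 4 ones → 1
Block 3 (0011110): 4 ones → 1
Block 4 (0011010): 3 ones → 0
Block 5 (1101001): 4 ones → 1
Block 6 (1110111): 6 ones → 1
Block 7 (1001111): 5 ones → 1
Block 8 (0000000): 0 ones → 0

11101110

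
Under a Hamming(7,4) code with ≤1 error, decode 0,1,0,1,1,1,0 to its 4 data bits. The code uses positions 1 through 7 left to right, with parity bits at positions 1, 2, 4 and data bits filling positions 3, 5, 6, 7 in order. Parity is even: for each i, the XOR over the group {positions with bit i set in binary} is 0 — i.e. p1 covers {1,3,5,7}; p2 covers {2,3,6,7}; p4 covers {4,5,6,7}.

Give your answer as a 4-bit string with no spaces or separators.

s1 (pos 1,3,5,7): 0⊕0⊕1⊕0 = 1
s2 (pos 2,3,6,7): 1⊕0⊕1⊕0 = 0
s4 (pos 4,5,6,7): 1⊕1⊕1⊕0 = 1
Syndrome s4…s1 = 101 → error at position 5.
Flip position 5: 0101110 → 0101010
Read data bits from positions 3,5,6,7: 0010

0010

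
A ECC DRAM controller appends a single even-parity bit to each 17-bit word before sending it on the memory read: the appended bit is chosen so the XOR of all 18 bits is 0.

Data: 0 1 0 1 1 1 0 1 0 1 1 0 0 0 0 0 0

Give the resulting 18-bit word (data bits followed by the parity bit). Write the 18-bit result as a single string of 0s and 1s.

XOR of the 17 data bits: 0⊕1⊕0⊕1⊕1⊕1⊕0⊕1⊕0⊕1⊕1⊕0⊕0⊕0⊕0⊕0⊕0 = 1
Parity bit = 1 (so all 18 bits XOR to 0).

010111010110000001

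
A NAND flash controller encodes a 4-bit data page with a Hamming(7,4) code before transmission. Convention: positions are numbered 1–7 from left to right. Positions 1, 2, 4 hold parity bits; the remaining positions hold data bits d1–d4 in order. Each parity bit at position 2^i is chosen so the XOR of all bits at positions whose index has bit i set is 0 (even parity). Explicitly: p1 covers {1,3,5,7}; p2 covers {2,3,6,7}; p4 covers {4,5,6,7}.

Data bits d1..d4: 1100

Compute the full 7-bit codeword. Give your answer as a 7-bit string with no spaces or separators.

0111100

Place data at non-parity positions: p1 p2 1 p4 1 0 0
p1 (pos 1,3,5,7): XOR of data positions = 1⊕1⊕0 = 0
p2 (pos 2,3,6,7): XOR of data positions = 1⊕0⊕0 = 1
p4 (pos 4,5,6,7): XOR of data positions = 1⊕0⊕0 = 1
Codeword: 0111100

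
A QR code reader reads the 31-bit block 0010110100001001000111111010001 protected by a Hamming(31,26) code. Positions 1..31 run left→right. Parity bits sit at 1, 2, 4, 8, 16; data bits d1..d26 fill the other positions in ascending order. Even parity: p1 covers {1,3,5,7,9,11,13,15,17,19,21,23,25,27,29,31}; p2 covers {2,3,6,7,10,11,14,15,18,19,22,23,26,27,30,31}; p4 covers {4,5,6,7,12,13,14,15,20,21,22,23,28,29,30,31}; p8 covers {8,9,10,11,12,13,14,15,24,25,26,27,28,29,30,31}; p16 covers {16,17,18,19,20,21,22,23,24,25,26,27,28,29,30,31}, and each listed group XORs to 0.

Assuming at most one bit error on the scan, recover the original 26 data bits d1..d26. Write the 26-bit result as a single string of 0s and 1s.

11100000100000111111010001

s1 (pos 1,3,5,7,9,11,13,15,17,19,21,23,25,27,29,31): 0⊕1⊕1⊕0⊕0⊕0⊕1⊕0⊕0⊕0⊕1⊕1⊕1⊕1⊕0⊕1 = 0
s2 (pos 2,3,6,7,10,11,14,15,18,19,22,23,26,27,30,31): 0⊕1⊕1⊕0⊕0⊕0⊕0⊕0⊕0⊕0⊕1⊕1⊕0⊕1⊕0⊕1 = 0
s4 (pos 4,5,6,7,12,13,14,15,20,21,22,23,28,29,30,31): 0⊕1⊕1⊕0⊕0⊕1⊕0⊕0⊕1⊕1⊕1⊕1⊕0⊕0⊕0⊕1 = 0
s8 (pos 8,9,10,11,12,13,14,15,24,25,26,27,28,29,30,31): 1⊕0⊕0⊕0⊕0⊕1⊕0⊕0⊕1⊕1⊕0⊕1⊕0⊕0⊕0⊕1 = 0
s16 (pos 16,17,18,19,20,21,22,23,24,25,26,27,28,29,30,31): 1⊕0⊕0⊕0⊕1⊕1⊕1⊕1⊕1⊕1⊕0⊕1⊕0⊕0⊕0⊕1 = 1
Syndrome s16…s1 = 10000 → error at position 16.
Flip position 16: 0010110100001001000111111010001 → 0010110100001000000111111010001
Read data bits from positions 3,5,6,7,9,10,11,12,13,14,15,17,18,19,20,21,22,23,24,25,26,27,28,29,30,31: 11100000100000111111010001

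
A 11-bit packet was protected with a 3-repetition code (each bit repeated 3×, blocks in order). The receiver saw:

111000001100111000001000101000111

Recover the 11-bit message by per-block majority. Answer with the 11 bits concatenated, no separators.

10001000101

Block 1 (111): 3 ones → 1
Block 2 (000): 0 ones → 0
Block 3 (001): 1 one → 0
Block 4 (100): 1 one → 0
Block 5 (111): 3 ones → 1
Block 6 (000): 0 ones → 0
Block 7 (001): 1 one → 0
Block 8 (000): 0 ones → 0
Block 9 (101): 2 ones → 1
Block 10 (000): 0 ones → 0
Block 11 (111): 3 ones → 1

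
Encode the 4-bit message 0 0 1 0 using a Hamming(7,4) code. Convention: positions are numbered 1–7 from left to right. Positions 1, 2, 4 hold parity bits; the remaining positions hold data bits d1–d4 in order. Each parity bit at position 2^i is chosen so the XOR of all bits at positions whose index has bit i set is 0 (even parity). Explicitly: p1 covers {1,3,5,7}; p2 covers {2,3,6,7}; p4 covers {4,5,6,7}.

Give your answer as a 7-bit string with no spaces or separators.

0101010

Place data at non-parity positions: p1 p2 0 p4 0 1 0
p1 (pos 1,3,5,7): XOR of data positions = 0⊕0⊕0 = 0
p2 (pos 2,3,6,7): XOR of data positions = 0⊕1⊕0 = 1
p4 (pos 4,5,6,7): XOR of data positions = 0⊕1⊕0 = 1
Codeword: 0101010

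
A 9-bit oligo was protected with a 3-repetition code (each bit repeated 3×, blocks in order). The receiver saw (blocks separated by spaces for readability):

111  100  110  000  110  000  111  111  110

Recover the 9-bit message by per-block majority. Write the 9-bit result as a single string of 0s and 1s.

Block 1 (111): 3 ones → 1
Block 2 (100): 1 one → 0
Block 3 (110): 2 ones → 1
Block 4 (000): 0 ones → 0
Block 5 (110): 2 ones → 1
Block 6 (000): 0 ones → 0
Block 7 (111): 3 ones → 1
Block 8 (111): 3 ones → 1
Block 9 (110): 2 ones → 1

101010111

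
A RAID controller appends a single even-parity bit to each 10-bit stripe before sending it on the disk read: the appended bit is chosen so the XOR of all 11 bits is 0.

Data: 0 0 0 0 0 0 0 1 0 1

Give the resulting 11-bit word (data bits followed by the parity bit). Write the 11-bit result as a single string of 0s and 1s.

XOR of the 10 data bits: 0⊕0⊕0⊕0⊕0⊕0⊕0⊕1⊕0⊕1 = 0
Parity bit = 0 (so all 11 bits XOR to 0).

00000001010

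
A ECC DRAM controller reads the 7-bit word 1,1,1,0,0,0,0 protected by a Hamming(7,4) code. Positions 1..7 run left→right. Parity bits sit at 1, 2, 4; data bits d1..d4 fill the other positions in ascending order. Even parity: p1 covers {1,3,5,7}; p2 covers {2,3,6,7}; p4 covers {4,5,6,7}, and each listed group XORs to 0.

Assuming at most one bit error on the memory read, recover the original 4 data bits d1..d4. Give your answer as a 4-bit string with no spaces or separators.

s1 (pos 1,3,5,7): 1⊕1⊕0⊕0 = 0
s2 (pos 2,3,6,7): 1⊕1⊕0⊕0 = 0
s4 (pos 4,5,6,7): 0⊕0⊕0⊕0 = 0
Syndrome s4…s1 = 000 → no error.
Read data bits from positions 3,5,6,7: 1000

1000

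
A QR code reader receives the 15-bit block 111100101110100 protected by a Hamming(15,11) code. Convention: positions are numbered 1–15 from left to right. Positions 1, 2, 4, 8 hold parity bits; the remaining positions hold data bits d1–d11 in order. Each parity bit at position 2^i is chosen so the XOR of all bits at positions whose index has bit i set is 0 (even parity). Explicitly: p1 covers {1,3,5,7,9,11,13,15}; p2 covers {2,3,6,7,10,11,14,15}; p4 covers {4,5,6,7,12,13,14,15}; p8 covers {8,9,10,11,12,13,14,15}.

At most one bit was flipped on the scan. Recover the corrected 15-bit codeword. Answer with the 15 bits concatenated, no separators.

s1 (pos 1,3,5,7,9,11,13,15): 1⊕1⊕0⊕1⊕1⊕1⊕1⊕0 = 0
s2 (pos 2,3,6,7,10,11,14,15): 1⊕1⊕0⊕1⊕1⊕1⊕0⊕0 = 1
s4 (pos 4,5,6,7,12,13,14,15): 1⊕0⊕0⊕1⊕0⊕1⊕0⊕0 = 1
s8 (pos 8,9,10,11,12,13,14,15): 0⊕1⊕1⊕1⊕0⊕1⊕0⊕0 = 0
Syndrome s8…s1 = 0110 → error at position 6.
Flip position 6: 111100101110100 → 111101101110100

111101101110100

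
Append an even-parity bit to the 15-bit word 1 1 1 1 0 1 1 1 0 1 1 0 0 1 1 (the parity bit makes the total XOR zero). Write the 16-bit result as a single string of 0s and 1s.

XOR of the 15 data bits: 1⊕1⊕1⊕1⊕0⊕1⊕1⊕1⊕0⊕1⊕1⊕0⊕0⊕1⊕1 = 1
Parity bit = 1 (so all 16 bits XOR to 0).

1111011101100111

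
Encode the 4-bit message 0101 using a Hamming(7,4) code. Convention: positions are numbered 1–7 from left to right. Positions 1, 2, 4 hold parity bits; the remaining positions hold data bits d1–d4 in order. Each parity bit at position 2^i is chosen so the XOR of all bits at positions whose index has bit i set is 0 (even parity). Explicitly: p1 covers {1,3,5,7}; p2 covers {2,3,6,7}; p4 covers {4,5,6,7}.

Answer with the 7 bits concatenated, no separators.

Place data at non-parity positions: p1 p2 0 p4 1 0 1
p1 (pos 1,3,5,7): XOR of data positions = 0⊕1⊕1 = 0
p2 (pos 2,3,6,7): XOR of data positions = 0⊕0⊕1 = 1
p4 (pos 4,5,6,7): XOR of data positions = 1⊕0⊕1 = 0
Codeword: 0100101

0100101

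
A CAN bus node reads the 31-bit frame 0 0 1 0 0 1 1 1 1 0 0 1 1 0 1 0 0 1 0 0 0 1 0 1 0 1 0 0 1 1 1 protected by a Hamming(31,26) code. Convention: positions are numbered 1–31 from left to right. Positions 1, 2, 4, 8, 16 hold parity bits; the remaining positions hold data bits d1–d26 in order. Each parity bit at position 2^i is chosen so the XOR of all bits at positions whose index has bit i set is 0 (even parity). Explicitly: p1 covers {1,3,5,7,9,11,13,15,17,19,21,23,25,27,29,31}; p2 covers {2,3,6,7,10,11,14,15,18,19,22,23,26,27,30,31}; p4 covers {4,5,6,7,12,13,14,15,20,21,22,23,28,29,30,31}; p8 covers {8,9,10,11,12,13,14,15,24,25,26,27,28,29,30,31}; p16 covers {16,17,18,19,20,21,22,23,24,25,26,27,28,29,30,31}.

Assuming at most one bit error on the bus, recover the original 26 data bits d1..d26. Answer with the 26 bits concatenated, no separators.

10111001101010001110100111

s1 (pos 1,3,5,7,9,11,13,15,17,19,21,23,25,27,29,31): 0⊕1⊕0⊕1⊕1⊕0⊕1⊕1⊕0⊕0⊕0⊕0⊕0⊕0⊕1⊕1 = 1
s2 (pos 2,3,6,7,10,11,14,15,18,19,22,23,26,27,30,31): 0⊕1⊕1⊕1⊕0⊕0⊕0⊕1⊕1⊕0⊕1⊕0⊕1⊕0⊕1⊕1 = 1
s4 (pos 4,5,6,7,12,13,14,15,20,21,22,23,28,29,30,31): 0⊕0⊕1⊕1⊕1⊕1⊕0⊕1⊕0⊕0⊕1⊕0⊕0⊕1⊕1⊕1 = 1
s8 (pos 8,9,10,11,12,13,14,15,24,25,26,27,28,29,30,31): 1⊕1⊕0⊕0⊕1⊕1⊕0⊕1⊕1⊕0⊕1⊕0⊕0⊕1⊕1⊕1 = 0
s16 (pos 16,17,18,19,20,21,22,23,24,25,26,27,28,29,30,31): 0⊕0⊕1⊕0⊕0⊕0⊕1⊕0⊕1⊕0⊕1⊕0⊕0⊕1⊕1⊕1 = 1
Syndrome s16…s1 = 10111 → error at position 23.
Flip position 23: 0010011110011010010001010100111 → 0010011110011010010001110100111
Read data bits from positions 3,5,6,7,9,10,11,12,13,14,15,17,18,19,20,21,22,23,24,25,26,27,28,29,30,31: 10111001101010001110100111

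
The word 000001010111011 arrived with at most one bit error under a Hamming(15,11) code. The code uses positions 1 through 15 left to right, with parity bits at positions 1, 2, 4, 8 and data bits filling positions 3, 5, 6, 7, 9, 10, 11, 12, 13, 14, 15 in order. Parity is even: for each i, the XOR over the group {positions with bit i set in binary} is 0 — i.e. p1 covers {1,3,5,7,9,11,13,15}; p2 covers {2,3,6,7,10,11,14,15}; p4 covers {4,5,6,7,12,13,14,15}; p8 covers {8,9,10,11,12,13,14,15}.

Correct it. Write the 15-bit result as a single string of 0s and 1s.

s1 (pos 1,3,5,7,9,11,13,15): 0⊕0⊕0⊕0⊕0⊕1⊕0⊕1 = 0
s2 (pos 2,3,6,7,10,11,14,15): 0⊕0⊕1⊕0⊕1⊕1⊕1⊕1 = 1
s4 (pos 4,5,6,7,12,13,14,15): 0⊕0⊕1⊕0⊕1⊕0⊕1⊕1 = 0
s8 (pos 8,9,10,11,12,13,14,15): 1⊕0⊕1⊕1⊕1⊕0⊕1⊕1 = 0
Syndrome s8…s1 = 0010 → error at position 2.
Flip position 2: 000001010111011 → 010001010111011

010001010111011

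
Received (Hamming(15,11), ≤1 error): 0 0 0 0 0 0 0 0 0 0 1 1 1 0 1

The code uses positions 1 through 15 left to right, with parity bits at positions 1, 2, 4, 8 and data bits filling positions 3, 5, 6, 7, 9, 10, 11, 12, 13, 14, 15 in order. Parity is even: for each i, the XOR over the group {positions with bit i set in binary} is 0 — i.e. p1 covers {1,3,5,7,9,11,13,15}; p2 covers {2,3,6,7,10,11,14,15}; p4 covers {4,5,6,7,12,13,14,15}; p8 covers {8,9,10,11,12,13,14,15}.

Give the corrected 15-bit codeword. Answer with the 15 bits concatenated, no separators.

s1 (pos 1,3,5,7,9,11,13,15): 0⊕0⊕0⊕0⊕0⊕1⊕1⊕1 = 1
s2 (pos 2,3,6,7,10,11,14,15): 0⊕0⊕0⊕0⊕0⊕1⊕0⊕1 = 0
s4 (pos 4,5,6,7,12,13,14,15): 0⊕0⊕0⊕0⊕1⊕1⊕0⊕1 = 1
s8 (pos 8,9,10,11,12,13,14,15): 0⊕0⊕0⊕1⊕1⊕1⊕0⊕1 = 0
Syndrome s8…s1 = 0101 → error at position 5.
Flip position 5: 000000000011101 → 000010000011101

000010000011101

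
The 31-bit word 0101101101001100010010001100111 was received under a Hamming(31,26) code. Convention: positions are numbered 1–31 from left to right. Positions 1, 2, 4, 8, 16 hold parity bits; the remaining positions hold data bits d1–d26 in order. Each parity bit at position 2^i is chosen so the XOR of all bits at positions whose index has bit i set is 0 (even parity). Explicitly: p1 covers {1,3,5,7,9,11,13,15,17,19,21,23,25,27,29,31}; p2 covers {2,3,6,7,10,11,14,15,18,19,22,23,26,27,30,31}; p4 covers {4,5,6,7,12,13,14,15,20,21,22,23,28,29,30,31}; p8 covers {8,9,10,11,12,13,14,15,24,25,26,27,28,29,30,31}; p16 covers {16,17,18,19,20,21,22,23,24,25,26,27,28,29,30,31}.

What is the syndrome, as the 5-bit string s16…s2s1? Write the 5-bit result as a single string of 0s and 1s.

s1 (pos 1,3,5,7,9,11,13,15,17,19,21,23,25,27,29,31): 0⊕0⊕1⊕1⊕0⊕0⊕1⊕0⊕0⊕0⊕1⊕0⊕1⊕0⊕1⊕1 = 1
s2 (pos 2,3,6,7,10,11,14,15,18,19,22,23,26,27,30,31): 1⊕0⊕0⊕1⊕1⊕0⊕1⊕0⊕1⊕0⊕0⊕0⊕1⊕0⊕1⊕1 = 0
s4 (pos 4,5,6,7,12,13,14,15,20,21,22,23,28,29,30,31): 1⊕1⊕0⊕1⊕0⊕1⊕1⊕0⊕0⊕1⊕0⊕0⊕0⊕1⊕1⊕1 = 1
s8 (pos 8,9,10,11,12,13,14,15,24,25,26,27,28,29,30,31): 1⊕0⊕1⊕0⊕0⊕1⊕1⊕0⊕0⊕1⊕1⊕0⊕0⊕1⊕1⊕1 = 1
s16 (pos 16,17,18,19,20,21,22,23,24,25,26,27,28,29,30,31): 0⊕0⊕1⊕0⊕0⊕1⊕0⊕0⊕0⊕1⊕1⊕0⊕0⊕1⊕1⊕1 = 1
Syndrome s16…s1 = 11101 → error at position 29.

11101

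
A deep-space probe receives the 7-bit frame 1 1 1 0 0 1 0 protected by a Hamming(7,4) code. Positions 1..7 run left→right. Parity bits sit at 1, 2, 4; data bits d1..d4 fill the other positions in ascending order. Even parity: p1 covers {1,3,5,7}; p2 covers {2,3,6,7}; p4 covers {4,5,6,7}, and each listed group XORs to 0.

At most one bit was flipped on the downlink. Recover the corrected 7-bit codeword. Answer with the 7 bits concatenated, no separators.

1110000

s1 (pos 1,3,5,7): 1⊕1⊕0⊕0 = 0
s2 (pos 2,3,6,7): 1⊕1⊕1⊕0 = 1
s4 (pos 4,5,6,7): 0⊕0⊕1⊕0 = 1
Syndrome s4…s1 = 110 → error at position 6.
Flip position 6: 1110010 → 1110000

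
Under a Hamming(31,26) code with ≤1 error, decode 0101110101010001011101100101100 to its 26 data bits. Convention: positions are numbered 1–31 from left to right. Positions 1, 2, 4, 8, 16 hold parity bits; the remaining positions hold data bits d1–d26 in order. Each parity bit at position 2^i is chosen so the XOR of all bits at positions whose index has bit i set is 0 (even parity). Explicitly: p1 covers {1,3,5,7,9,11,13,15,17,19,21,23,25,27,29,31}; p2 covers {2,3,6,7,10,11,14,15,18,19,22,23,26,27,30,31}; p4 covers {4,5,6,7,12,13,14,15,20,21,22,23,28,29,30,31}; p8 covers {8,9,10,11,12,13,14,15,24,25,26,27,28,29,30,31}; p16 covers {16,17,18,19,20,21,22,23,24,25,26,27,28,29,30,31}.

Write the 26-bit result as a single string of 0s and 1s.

s1 (pos 1,3,5,7,9,11,13,15,17,19,21,23,25,27,29,31): 0⊕0⊕1⊕0⊕0⊕0⊕0⊕0⊕0⊕1⊕0⊕1⊕0⊕0⊕1⊕0 = 0
s2 (pos 2,3,6,7,10,11,14,15,18,19,22,23,26,27,30,31): 1⊕0⊕1⊕0⊕1⊕0⊕0⊕0⊕1⊕1⊕1⊕1⊕1⊕0⊕0⊕0 = 0
s4 (pos 4,5,6,7,12,13,14,15,20,21,22,23,28,29,30,31): 1⊕1⊕1⊕0⊕1⊕0⊕0⊕0⊕1⊕0⊕1⊕1⊕1⊕1⊕0⊕0 = 1
s8 (pos 8,9,10,11,12,13,14,15,24,25,26,27,28,29,30,31): 1⊕0⊕1⊕0⊕1⊕0⊕0⊕0⊕0⊕0⊕1⊕0⊕1⊕1⊕0⊕0 = 0
s16 (pos 16,17,18,19,20,21,22,23,24,25,26,27,28,29,30,31): 1⊕0⊕1⊕1⊕1⊕0⊕1⊕1⊕0⊕0⊕1⊕0⊕1⊕1⊕0⊕0 = 1
Syndrome s16…s1 = 10100 → error at position 20.
Flip position 20: 0101110101010001011101100101100 → 0101110101010001011001100101100
Read data bits from positions 3,5,6,7,9,10,11,12,13,14,15,17,18,19,20,21,22,23,24,25,26,27,28,29,30,31: 01100101000011001100101100

01100101000011001100101100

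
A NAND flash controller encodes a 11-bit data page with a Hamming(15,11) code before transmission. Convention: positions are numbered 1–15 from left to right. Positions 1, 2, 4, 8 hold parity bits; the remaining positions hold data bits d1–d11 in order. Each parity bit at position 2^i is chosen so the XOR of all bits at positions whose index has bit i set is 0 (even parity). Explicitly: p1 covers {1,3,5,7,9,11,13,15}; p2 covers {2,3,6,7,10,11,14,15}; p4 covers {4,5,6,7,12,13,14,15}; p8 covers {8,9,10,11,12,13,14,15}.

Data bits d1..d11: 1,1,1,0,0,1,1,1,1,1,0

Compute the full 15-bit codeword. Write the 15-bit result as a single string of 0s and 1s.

011111010111110

Place data at non-parity positions: p1 p2 1 p4 1 1 0 p8 0 1 1 1 1 1 0
p1 (pos 1,3,5,7,9,11,13,15): XOR of data positions = 1⊕1⊕0⊕0⊕1⊕1⊕0 = 0
p2 (pos 2,3,6,7,10,11,14,15): XOR of data positions = 1⊕1⊕0⊕1⊕1⊕1⊕0 = 1
p4 (pos 4,5,6,7,12,13,14,15): XOR of data positions = 1⊕1⊕0⊕1⊕1⊕1⊕0 = 1
p8 (pos 8,9,10,11,12,13,14,15): XOR of data positions = 0⊕1⊕1⊕1⊕1⊕1⊕0 = 1
Codeword: 011111010111110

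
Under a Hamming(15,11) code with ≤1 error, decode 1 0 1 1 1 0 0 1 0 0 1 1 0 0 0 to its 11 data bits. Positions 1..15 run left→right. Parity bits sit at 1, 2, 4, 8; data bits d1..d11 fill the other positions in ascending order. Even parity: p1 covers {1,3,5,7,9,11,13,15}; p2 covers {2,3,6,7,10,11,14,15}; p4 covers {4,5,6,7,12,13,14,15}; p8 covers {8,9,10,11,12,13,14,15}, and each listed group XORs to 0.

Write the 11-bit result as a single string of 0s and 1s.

s1 (pos 1,3,5,7,9,11,13,15): 1⊕1⊕1⊕0⊕0⊕1⊕0⊕0 = 0
s2 (pos 2,3,6,7,10,11,14,15): 0⊕1⊕0⊕0⊕0⊕1⊕0⊕0 = 0
s4 (pos 4,5,6,7,12,13,14,15): 1⊕1⊕0⊕0⊕1⊕0⊕0⊕0 = 1
s8 (pos 8,9,10,11,12,13,14,15): 1⊕0⊕0⊕1⊕1⊕0⊕0⊕0 = 1
Syndrome s8…s1 = 1100 → error at position 12.
Flip position 12: 101110010011000 → 101110010010000
Read data bits from positions 3,5,6,7,9,10,11,12,13,14,15: 11000010000

11000010000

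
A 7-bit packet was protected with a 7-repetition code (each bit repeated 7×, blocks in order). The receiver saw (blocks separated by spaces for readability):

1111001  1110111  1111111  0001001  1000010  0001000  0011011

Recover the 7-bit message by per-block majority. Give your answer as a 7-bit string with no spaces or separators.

Block 1 (1111001): 5 ones → 1
Block 2 (1110111): 6 ones → 1
Block 3 (1111111): 7 ones → 1
Block 4 (0001001): 2 ones → 0
Block 5 (1000010): 2 ones → 0
Block 6 (0001000): 1 one → 0
Block 7 (0011011): 4 ones → 1

1110001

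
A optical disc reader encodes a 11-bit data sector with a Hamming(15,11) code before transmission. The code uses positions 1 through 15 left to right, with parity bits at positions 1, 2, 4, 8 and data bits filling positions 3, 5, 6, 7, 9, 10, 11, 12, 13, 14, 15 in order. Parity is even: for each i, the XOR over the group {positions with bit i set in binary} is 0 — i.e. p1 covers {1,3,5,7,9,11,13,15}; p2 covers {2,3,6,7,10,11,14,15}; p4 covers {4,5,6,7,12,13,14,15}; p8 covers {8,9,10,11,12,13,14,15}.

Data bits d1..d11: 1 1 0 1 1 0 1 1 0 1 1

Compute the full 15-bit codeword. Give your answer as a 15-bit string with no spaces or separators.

Place data at non-parity positions: p1 p2 1 p4 1 0 1 p8 1 0 1 1 0 1 1
p1 (pos 1,3,5,7,9,11,13,15): XOR of data positions = 1⊕1⊕1⊕1⊕1⊕0⊕1 = 0
p2 (pos 2,3,6,7,10,11,14,15): XOR of data positions = 1⊕0⊕1⊕0⊕1⊕1⊕1 = 1
p4 (pos 4,5,6,7,12,13,14,15): XOR of data positions = 1⊕0⊕1⊕1⊕0⊕1⊕1 = 1
p8 (pos 8,9,10,11,12,13,14,15): XOR of data positions = 1⊕0⊕1⊕1⊕0⊕1⊕1 = 1
Codeword: 011110111011011

011110111011011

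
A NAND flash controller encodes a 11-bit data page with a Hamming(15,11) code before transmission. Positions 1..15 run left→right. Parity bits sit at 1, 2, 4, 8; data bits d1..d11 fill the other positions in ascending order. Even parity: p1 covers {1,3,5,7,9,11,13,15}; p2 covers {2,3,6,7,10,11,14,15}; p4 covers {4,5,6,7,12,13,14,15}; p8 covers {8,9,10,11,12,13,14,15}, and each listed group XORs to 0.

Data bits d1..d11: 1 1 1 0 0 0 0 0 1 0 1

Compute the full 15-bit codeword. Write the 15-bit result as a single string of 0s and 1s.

011011000000101

Place data at non-parity positions: p1 p2 1 p4 1 1 0 p8 0 0 0 0 1 0 1
p1 (pos 1,3,5,7,9,11,13,15): XOR of data positions = 1⊕1⊕0⊕0⊕0⊕1⊕1 = 0
p2 (pos 2,3,6,7,10,11,14,15): XOR of data positions = 1⊕1⊕0⊕0⊕0⊕0⊕1 = 1
p4 (pos 4,5,6,7,12,13,14,15): XOR of data positions = 1⊕1⊕0⊕0⊕1⊕0⊕1 = 0
p8 (pos 8,9,10,11,12,13,14,15): XOR of data positions = 0⊕0⊕0⊕0⊕1⊕0⊕1 = 0
Codeword: 011011000000101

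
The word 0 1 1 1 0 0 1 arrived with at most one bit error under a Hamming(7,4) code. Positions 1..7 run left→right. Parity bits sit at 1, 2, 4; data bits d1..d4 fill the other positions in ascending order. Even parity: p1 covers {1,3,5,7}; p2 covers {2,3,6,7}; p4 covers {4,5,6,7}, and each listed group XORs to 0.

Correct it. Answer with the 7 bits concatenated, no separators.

s1 (pos 1,3,5,7): 0⊕1⊕0⊕1 = 0
s2 (pos 2,3,6,7): 1⊕1⊕0⊕1 = 1
s4 (pos 4,5,6,7): 1⊕0⊕0⊕1 = 0
Syndrome s4…s1 = 010 → error at position 2.
Flip position 2: 0111001 → 0011001

0011001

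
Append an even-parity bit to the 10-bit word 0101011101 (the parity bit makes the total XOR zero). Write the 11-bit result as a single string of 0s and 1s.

01010111010

XOR of the 10 data bits: 0⊕1⊕0⊕1⊕0⊕1⊕1⊕1⊕0⊕1 = 0
Parity bit = 0 (so all 11 bits XOR to 0).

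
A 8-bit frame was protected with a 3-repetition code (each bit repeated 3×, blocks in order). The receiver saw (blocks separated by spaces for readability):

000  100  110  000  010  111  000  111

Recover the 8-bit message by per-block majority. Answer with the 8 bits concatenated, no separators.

Block 1 (000): 0 ones → 0
Block 2 (100): 1 one → 0
Block 3 (110): 2 ones → 1
Block 4 (000): 0 ones → 0
Block 5 (010): 1 one → 0
Block 6 (111): 3 ones → 1
Block 7 (000): 0 ones → 0
Block 8 (111): 3 ones → 1

00100101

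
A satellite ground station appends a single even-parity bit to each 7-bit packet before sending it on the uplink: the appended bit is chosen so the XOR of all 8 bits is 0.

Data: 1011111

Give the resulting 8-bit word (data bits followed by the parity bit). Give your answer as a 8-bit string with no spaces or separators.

10111110

XOR of the 7 data bits: 1⊕0⊕1⊕1⊕1⊕1⊕1 = 0
Parity bit = 0 (so all 8 bits XOR to 0).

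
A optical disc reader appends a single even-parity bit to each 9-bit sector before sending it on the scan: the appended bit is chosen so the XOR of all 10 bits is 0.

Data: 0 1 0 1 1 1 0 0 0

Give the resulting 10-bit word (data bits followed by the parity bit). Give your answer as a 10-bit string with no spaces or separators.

0101110000

XOR of the 9 data bits: 0⊕1⊕0⊕1⊕1⊕1⊕0⊕0⊕0 = 0
Parity bit = 0 (so all 10 bits XOR to 0).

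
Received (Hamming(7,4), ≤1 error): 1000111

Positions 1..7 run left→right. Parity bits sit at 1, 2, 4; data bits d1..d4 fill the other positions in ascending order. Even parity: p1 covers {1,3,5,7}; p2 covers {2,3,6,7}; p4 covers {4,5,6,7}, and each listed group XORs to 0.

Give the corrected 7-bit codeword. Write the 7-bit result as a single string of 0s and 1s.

s1 (pos 1,3,5,7): 1⊕0⊕1⊕1 = 1
s2 (pos 2,3,6,7): 0⊕0⊕1⊕1 = 0
s4 (pos 4,5,6,7): 0⊕1⊕1⊕1 = 1
Syndrome s4…s1 = 101 → error at position 5.
Flip position 5: 1000111 → 1000011

1000011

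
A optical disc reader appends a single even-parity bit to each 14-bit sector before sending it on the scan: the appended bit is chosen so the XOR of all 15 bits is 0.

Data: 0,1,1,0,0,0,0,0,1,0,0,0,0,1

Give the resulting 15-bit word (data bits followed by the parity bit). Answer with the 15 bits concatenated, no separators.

011000001000010

XOR of the 14 data bits: 0⊕1⊕1⊕0⊕0⊕0⊕0⊕0⊕1⊕0⊕0⊕0⊕0⊕1 = 0
Parity bit = 0 (so all 15 bits XOR to 0).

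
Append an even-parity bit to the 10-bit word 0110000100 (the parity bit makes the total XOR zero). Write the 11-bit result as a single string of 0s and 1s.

01100001001

XOR of the 10 data bits: 0⊕1⊕1⊕0⊕0⊕0⊕0⊕1⊕0⊕0 = 1
Parity bit = 1 (so all 11 bits XOR to 0).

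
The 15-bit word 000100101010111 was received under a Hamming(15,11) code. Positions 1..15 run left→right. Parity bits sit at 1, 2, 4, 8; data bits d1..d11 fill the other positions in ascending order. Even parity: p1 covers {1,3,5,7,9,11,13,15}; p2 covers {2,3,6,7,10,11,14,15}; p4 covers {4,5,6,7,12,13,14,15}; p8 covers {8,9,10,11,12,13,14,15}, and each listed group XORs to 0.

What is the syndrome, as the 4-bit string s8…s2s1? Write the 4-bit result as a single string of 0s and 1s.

1101

s1 (pos 1,3,5,7,9,11,13,15): 0⊕0⊕0⊕1⊕1⊕1⊕1⊕1 = 1
s2 (pos 2,3,6,7,10,11,14,15): 0⊕0⊕0⊕1⊕0⊕1⊕1⊕1 = 0
s4 (pos 4,5,6,7,12,13,14,15): 1⊕0⊕0⊕1⊕0⊕1⊕1⊕1 = 1
s8 (pos 8,9,10,11,12,13,14,15): 0⊕1⊕0⊕1⊕0⊕1⊕1⊕1 = 1
Syndrome s8…s1 = 1101 → error at position 13.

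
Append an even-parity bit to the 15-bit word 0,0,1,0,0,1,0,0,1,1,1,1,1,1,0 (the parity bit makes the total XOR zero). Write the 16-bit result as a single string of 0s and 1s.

XOR of the 15 data bits: 0⊕0⊕1⊕0⊕0⊕1⊕0⊕0⊕1⊕1⊕1⊕1⊕1⊕1⊕0 = 0
Parity bit = 0 (so all 16 bits XOR to 0).

0010010011111100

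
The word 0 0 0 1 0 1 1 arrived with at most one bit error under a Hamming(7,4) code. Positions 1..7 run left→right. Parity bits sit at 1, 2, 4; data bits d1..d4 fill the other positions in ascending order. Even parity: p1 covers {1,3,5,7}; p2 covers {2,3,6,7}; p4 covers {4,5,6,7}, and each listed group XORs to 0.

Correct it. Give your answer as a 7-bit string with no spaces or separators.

s1 (pos 1,3,5,7): 0⊕0⊕0⊕1 = 1
s2 (pos 2,3,6,7): 0⊕0⊕1⊕1 = 0
s4 (pos 4,5,6,7): 1⊕0⊕1⊕1 = 1
Syndrome s4…s1 = 101 → error at position 5.
Flip position 5: 0001011 → 0001111

0001111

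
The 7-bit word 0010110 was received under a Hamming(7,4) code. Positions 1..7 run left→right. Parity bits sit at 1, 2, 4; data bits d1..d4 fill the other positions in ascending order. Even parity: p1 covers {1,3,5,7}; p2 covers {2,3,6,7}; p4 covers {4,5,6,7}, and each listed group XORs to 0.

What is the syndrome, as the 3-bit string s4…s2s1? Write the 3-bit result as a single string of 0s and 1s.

000

s1 (pos 1,3,5,7): 0⊕1⊕1⊕0 = 0
s2 (pos 2,3,6,7): 0⊕1⊕1⊕0 = 0
s4 (pos 4,5,6,7): 0⊕1⊕1⊕0 = 0
Syndrome s4…s1 = 000 → no error.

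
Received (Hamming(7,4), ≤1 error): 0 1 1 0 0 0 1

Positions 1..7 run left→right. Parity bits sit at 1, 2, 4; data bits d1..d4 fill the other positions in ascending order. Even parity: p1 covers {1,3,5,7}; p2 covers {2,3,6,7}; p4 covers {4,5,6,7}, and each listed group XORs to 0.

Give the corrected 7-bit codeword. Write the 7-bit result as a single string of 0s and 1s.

0110011

s1 (pos 1,3,5,7): 0⊕1⊕0⊕1 = 0
s2 (pos 2,3,6,7): 1⊕1⊕0⊕1 = 1
s4 (pos 4,5,6,7): 0⊕0⊕0⊕1 = 1
Syndrome s4…s1 = 110 → error at position 6.
Flip position 6: 0110001 → 0110011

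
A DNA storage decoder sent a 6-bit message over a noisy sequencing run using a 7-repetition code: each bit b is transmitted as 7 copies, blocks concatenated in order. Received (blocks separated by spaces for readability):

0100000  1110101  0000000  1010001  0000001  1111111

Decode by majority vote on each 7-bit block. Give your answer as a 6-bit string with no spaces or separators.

Block 1 (0100000): 1 one → 0
Block 2 (1110101): 5 ones → 1
Block 3 (0000000): 0 ones → 0
Block 4 (1010001): 3 ones → 0
Block 5 (0000001): 1 one → 0
Block 6 (1111111): 7 ones → 1

010001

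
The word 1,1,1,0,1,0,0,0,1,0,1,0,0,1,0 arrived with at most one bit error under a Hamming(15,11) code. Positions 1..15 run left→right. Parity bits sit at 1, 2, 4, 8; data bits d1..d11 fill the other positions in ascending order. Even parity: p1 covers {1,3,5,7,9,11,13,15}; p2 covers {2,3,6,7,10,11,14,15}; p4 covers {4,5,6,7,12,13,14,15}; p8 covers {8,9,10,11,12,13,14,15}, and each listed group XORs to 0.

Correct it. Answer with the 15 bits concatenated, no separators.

111010000010010

s1 (pos 1,3,5,7,9,11,13,15): 1⊕1⊕1⊕0⊕1⊕1⊕0⊕0 = 1
s2 (pos 2,3,6,7,10,11,14,15): 1⊕1⊕0⊕0⊕0⊕1⊕1⊕0 = 0
s4 (pos 4,5,6,7,12,13,14,15): 0⊕1⊕0⊕0⊕0⊕0⊕1⊕0 = 0
s8 (pos 8,9,10,11,12,13,14,15): 0⊕1⊕0⊕1⊕0⊕0⊕1⊕0 = 1
Syndrome s8…s1 = 1001 → error at position 9.
Flip position 9: 111010001010010 → 111010000010010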